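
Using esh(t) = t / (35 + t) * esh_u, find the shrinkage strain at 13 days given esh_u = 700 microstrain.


esh(13) = 13 / (35 + 13) * 700
= 13 / 48 * 700
= 189.6 microstrain

189.6


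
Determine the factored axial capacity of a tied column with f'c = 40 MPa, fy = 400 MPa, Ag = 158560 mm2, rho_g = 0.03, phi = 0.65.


Ast = rho * Ag = 0.03 * 158560 = 4756.8 mm2
phi*Pn = 0.65 * 0.80 * (0.85 * 40 * (158560 - 4756.8) + 400 * 4756.8) / 1000
= 3708.65 kN

3708.65


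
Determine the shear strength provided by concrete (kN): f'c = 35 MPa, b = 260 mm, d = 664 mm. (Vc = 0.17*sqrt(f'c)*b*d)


Vc = 0.17 * sqrt(35) * 260 * 664 / 1000
= 173.63 kN

173.63


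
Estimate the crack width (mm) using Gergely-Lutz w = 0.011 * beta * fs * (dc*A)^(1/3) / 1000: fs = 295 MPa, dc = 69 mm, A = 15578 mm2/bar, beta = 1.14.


w = 0.011 * beta * fs * (dc * A)^(1/3) / 1000
= 0.011 * 1.14 * 295 * (69 * 15578)^(1/3) / 1000
= 0.379 mm

0.379


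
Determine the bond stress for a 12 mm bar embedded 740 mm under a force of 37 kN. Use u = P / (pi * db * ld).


u = P / (pi * db * ld)
= 37 * 1000 / (pi * 12 * 740)
= 1.326 MPa

1.326


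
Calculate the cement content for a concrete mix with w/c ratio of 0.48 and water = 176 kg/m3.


Cement = water / (w/c)
= 176 / 0.48
= 366.7 kg/m3

366.7


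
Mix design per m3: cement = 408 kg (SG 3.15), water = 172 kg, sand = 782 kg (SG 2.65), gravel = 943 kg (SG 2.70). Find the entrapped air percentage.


Vol cement = 408 / (3.15 * 1000) = 0.129524 m3
Vol water = 172 / 1000 = 0.172 m3
Vol sand = 782 / (2.65 * 1000) = 0.295094 m3
Vol gravel = 943 / (2.70 * 1000) = 0.349259 m3
Total solid + water volume = 0.945877 m3
Air = (1 - 0.945877) * 100 = 5.41%

5.41


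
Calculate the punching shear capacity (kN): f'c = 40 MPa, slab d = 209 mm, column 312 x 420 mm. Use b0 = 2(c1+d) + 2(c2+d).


b0 = 2*(312 + 209) + 2*(420 + 209) = 2300 mm
Vc = 0.33 * sqrt(40) * 2300 * 209 / 1000
= 1003.27 kN

1003.27


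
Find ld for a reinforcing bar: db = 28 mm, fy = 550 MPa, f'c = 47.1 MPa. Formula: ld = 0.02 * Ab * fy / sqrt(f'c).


Ab = pi * 28^2 / 4 = 615.752 mm2
ld = 0.02 * 615.752 * 550 / sqrt(47.1)
= 986.9 mm

986.9


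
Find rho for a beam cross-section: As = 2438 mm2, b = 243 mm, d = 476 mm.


rho = As / (b * d)
= 2438 / (243 * 476)
= 0.0211

0.0211


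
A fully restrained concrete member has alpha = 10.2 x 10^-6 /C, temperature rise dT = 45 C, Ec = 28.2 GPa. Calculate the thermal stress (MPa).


sigma = alpha * dT * Ec
= 10.2e-6 * 45 * 28.2 * 1000
= 12.944 MPa

12.944


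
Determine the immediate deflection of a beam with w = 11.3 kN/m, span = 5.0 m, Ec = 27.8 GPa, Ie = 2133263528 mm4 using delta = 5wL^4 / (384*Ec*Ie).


Convert: L = 5.0 m = 5000 mm, Ec = 27.8 GPa = 27800 MPa
delta = 5 * 11.3 * 5000^4 / (384 * 27800 * 2133263528)
= 1.55 mm

1.55


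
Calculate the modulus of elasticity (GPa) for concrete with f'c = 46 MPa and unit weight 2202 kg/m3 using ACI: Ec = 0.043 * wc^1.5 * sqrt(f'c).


Ec = 0.043 * 2202^1.5 * sqrt(46) / 1000
= 30.14 GPa

30.14


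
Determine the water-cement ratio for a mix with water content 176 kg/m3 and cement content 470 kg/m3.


w/c = water / cement
w/c = 176 / 470 = 0.374

0.374


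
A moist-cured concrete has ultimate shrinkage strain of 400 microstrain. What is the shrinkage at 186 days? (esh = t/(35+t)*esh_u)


esh(186) = 186 / (35 + 186) * 400
= 186 / 221 * 400
= 336.7 microstrain

336.7


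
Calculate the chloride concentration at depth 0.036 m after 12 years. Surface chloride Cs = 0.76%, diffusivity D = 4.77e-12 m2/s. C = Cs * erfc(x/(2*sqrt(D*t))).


t_seconds = 12 * 365.25 * 24 * 3600 = 378691200.0 s
arg = 0.036 / (2 * sqrt(4.77e-12 * 378691200.0))
= 0.4235
erfc(0.4235) = 0.5492
C = 0.76 * 0.5492 = 0.4174%

0.4174


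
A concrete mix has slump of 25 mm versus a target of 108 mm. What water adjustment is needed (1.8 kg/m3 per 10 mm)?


Difference = 108 - 25 = 83 mm
Water adjustment = 83 * 1.8 / 10 = 14.9 kg/m3

14.9


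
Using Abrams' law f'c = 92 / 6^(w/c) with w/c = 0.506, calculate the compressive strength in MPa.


f'c = 92 / 6^0.506
= 92 / 2.476
= 37.16 MPa

37.16


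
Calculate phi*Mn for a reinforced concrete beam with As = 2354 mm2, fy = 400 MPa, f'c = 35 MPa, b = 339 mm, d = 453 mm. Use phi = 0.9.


a = As * fy / (0.85 * f'c * b)
= 2354 * 400 / (0.85 * 35 * 339)
= 93.3641 mm
Mn = As * fy * (d - a/2) / 10^6
= 382.589 kN-m
phi*Mn = 0.9 * 382.589 = 344.33 kN-m

344.33


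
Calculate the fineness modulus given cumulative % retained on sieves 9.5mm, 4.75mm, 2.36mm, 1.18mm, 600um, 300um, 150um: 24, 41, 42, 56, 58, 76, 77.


FM = sum(cumulative % retained) / 100
= 374 / 100
= 3.74

3.74


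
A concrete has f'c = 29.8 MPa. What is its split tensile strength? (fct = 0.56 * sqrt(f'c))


fct = 0.56 * sqrt(29.8)
= 0.56 * 5.459
= 3.057 MPa

3.057


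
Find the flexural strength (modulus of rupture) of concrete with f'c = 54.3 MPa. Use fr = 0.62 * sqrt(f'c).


fr = 0.62 * sqrt(54.3)
= 4.569 MPa

4.569


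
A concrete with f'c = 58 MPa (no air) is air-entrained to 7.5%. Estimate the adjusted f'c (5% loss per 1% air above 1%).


Strength loss = (7.5 - 1) * 5 = 32.5%
f'c = 58 * (1 - 32.5/100)
= 39.15 MPa

39.15


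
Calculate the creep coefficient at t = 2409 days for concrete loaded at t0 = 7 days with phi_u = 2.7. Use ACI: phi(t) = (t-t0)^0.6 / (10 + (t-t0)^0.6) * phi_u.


dt = 2409 - 7 = 2402
phi = 2402^0.6 / (10 + 2402^0.6) * 2.7
= 2.469

2.469


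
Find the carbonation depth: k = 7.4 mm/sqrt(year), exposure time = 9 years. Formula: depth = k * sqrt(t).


depth = k * sqrt(t)
= 7.4 * sqrt(9)
= 22.2 mm

22.2


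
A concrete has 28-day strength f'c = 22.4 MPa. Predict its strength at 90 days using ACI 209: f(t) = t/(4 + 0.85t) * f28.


f(90) = 90 / (4 + 0.85 * 90) * 22.4
= 90 / 80.5 * 22.4
= 25.04 MPa

25.04


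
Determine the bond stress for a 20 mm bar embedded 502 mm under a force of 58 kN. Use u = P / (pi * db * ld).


u = P / (pi * db * ld)
= 58 * 1000 / (pi * 20 * 502)
= 1.839 MPa

1.839


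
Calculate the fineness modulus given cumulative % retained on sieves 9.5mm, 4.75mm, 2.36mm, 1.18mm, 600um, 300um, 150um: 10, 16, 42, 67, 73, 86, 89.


FM = sum(cumulative % retained) / 100
= 383 / 100
= 3.83

3.83


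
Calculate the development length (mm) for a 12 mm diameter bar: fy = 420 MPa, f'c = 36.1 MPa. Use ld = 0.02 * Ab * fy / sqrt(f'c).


Ab = pi * 12^2 / 4 = 113.097 mm2
ld = 0.02 * 113.097 * 420 / sqrt(36.1)
= 158.1 mm

158.1


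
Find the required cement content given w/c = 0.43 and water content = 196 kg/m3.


Cement = water / (w/c)
= 196 / 0.43
= 455.8 kg/m3

455.8


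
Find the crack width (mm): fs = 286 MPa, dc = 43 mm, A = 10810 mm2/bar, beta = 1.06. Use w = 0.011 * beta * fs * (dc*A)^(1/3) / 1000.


w = 0.011 * beta * fs * (dc * A)^(1/3) / 1000
= 0.011 * 1.06 * 286 * (43 * 10810)^(1/3) / 1000
= 0.258 mm

0.258


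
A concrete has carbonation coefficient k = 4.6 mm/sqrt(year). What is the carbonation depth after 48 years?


depth = k * sqrt(t)
= 4.6 * sqrt(48)
= 31.87 mm

31.87


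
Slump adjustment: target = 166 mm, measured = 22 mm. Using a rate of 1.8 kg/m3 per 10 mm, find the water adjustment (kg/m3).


Difference = 166 - 22 = 144 mm
Water adjustment = 144 * 1.8 / 10 = 25.9 kg/m3

25.9


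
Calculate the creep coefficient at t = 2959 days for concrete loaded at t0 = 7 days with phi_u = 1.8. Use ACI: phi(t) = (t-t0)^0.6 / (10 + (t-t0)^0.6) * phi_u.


dt = 2959 - 7 = 2952
phi = 2952^0.6 / (10 + 2952^0.6) * 1.8
= 1.662

1.662


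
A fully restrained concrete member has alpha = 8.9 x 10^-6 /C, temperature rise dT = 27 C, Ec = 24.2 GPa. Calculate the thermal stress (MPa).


sigma = alpha * dT * Ec
= 8.9e-6 * 27 * 24.2 * 1000
= 5.815 MPa

5.815


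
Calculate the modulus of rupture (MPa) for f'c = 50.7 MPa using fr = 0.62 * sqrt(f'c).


fr = 0.62 * sqrt(50.7)
= 4.415 MPa

4.415


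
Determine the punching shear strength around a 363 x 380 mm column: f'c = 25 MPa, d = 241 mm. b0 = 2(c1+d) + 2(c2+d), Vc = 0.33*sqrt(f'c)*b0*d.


b0 = 2*(363 + 241) + 2*(380 + 241) = 2450 mm
Vc = 0.33 * sqrt(25) * 2450 * 241 / 1000
= 974.24 kN

974.24


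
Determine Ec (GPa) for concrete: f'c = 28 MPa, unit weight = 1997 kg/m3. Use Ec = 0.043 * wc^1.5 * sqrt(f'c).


Ec = 0.043 * 1997^1.5 * sqrt(28) / 1000
= 20.31 GPa

20.31


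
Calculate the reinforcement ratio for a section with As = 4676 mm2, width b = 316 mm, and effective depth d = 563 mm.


rho = As / (b * d)
= 4676 / (316 * 563)
= 0.0263

0.0263


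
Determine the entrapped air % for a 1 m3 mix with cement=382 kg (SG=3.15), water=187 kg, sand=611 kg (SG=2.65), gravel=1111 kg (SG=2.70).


Vol cement = 382 / (3.15 * 1000) = 0.12127 m3
Vol water = 187 / 1000 = 0.187 m3
Vol sand = 611 / (2.65 * 1000) = 0.230566 m3
Vol gravel = 1111 / (2.70 * 1000) = 0.411481 m3
Total solid + water volume = 0.950317 m3
Air = (1 - 0.950317) * 100 = 4.97%

4.97


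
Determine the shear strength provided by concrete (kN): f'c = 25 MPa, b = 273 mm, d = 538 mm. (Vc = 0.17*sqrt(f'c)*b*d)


Vc = 0.17 * sqrt(25) * 273 * 538 / 1000
= 124.84 kN

124.84


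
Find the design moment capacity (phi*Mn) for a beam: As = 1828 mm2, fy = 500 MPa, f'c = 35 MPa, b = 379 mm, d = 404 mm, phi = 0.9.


a = As * fy / (0.85 * f'c * b)
= 1828 * 500 / (0.85 * 35 * 379)
= 81.0625 mm
Mn = As * fy * (d - a/2) / 10^6
= 332.2104 kN-m
phi*Mn = 0.9 * 332.2104 = 298.99 kN-m

298.99


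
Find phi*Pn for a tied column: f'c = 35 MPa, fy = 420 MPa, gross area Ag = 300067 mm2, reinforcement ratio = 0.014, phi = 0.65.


Ast = rho * Ag = 0.014 * 300067 = 4200.938 mm2
phi*Pn = 0.65 * 0.80 * (0.85 * 35 * (300067 - 4200.938) + 420 * 4200.938) / 1000
= 5494.53 kN

5494.53


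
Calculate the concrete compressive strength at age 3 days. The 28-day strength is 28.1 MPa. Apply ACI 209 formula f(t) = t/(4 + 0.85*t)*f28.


f(3) = 3 / (4 + 0.85 * 3) * 28.1
= 3 / 6.55 * 28.1
= 12.87 MPa

12.87


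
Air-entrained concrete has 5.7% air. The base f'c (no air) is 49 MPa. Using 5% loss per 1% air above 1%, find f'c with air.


Strength loss = (5.7 - 1) * 5 = 23.5%
f'c = 49 * (1 - 23.5/100)
= 37.48 MPa

37.48


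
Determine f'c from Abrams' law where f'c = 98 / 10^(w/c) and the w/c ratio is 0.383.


f'c = 98 / 10^0.383
= 98 / 2.415
= 40.57 MPa

40.57


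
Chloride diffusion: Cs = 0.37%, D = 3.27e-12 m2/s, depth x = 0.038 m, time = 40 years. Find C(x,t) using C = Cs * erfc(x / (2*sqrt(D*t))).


t_seconds = 40 * 365.25 * 24 * 3600 = 1262304000.0 s
arg = 0.038 / (2 * sqrt(3.27e-12 * 1262304000.0))
= 0.2957
erfc(0.2957) = 0.6758
C = 0.37 * 0.6758 = 0.25%

0.25


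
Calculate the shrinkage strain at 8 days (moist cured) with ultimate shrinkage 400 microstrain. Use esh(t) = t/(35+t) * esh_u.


esh(8) = 8 / (35 + 8) * 400
= 8 / 43 * 400
= 74.4 microstrain

74.4


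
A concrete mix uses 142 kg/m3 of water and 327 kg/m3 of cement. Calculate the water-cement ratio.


w/c = water / cement
w/c = 142 / 327 = 0.434

0.434


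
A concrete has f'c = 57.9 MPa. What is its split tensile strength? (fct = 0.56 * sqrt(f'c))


fct = 0.56 * sqrt(57.9)
= 0.56 * 7.609
= 4.261 MPa

4.261


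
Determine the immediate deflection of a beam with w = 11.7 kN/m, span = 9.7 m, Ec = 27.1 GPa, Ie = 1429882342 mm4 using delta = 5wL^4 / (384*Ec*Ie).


Convert: L = 9.7 m = 9700 mm, Ec = 27.1 GPa = 27100 MPa
delta = 5 * 11.7 * 9700^4 / (384 * 27100 * 1429882342)
= 34.81 mm

34.81


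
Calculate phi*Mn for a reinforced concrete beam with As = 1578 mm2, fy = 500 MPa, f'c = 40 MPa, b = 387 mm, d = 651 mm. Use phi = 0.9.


a = As * fy / (0.85 * f'c * b)
= 1578 * 500 / (0.85 * 40 * 387)
= 59.9635 mm
Mn = As * fy * (d - a/2) / 10^6
= 489.9834 kN-m
phi*Mn = 0.9 * 489.9834 = 440.99 kN-m

440.99


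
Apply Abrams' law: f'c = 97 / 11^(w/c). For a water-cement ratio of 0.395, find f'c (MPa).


f'c = 97 / 11^0.395
= 97 / 2.578
= 37.62 MPa

37.62


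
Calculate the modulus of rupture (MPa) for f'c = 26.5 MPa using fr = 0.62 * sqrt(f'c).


fr = 0.62 * sqrt(26.5)
= 3.192 MPa

3.192


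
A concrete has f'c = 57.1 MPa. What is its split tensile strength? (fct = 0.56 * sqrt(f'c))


fct = 0.56 * sqrt(57.1)
= 0.56 * 7.556
= 4.232 MPa

4.232


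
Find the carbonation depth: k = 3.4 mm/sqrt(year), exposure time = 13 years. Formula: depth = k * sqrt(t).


depth = k * sqrt(t)
= 3.4 * sqrt(13)
= 12.26 mm

12.26


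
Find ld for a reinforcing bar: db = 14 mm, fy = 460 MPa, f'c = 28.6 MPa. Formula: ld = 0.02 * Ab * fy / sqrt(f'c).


Ab = pi * 14^2 / 4 = 153.938 mm2
ld = 0.02 * 153.938 * 460 / sqrt(28.6)
= 264.8 mm

264.8


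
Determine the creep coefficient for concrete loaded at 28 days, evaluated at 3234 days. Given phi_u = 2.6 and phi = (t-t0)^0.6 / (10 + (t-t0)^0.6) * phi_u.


dt = 3234 - 28 = 3206
phi = 3206^0.6 / (10 + 3206^0.6) * 2.6
= 2.41

2.41


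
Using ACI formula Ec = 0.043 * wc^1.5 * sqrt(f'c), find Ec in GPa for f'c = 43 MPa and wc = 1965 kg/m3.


Ec = 0.043 * 1965^1.5 * sqrt(43) / 1000
= 24.56 GPa

24.56


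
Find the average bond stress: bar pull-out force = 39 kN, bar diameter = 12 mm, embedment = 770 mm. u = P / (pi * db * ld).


u = P / (pi * db * ld)
= 39 * 1000 / (pi * 12 * 770)
= 1.344 MPa

1.344


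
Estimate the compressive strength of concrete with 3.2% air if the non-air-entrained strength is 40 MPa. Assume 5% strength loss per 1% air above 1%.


Strength loss = (3.2 - 1) * 5 = 11.0%
f'c = 40 * (1 - 11.0/100)
= 35.6 MPa

35.6


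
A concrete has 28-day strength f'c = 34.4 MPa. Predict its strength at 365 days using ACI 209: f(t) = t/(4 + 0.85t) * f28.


f(365) = 365 / (4 + 0.85 * 365) * 34.4
= 365 / 314.25 * 34.4
= 39.96 MPa

39.96


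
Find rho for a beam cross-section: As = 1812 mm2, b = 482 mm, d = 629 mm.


rho = As / (b * d)
= 1812 / (482 * 629)
= 0.006

0.006


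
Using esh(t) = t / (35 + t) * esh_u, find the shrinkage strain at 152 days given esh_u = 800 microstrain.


esh(152) = 152 / (35 + 152) * 800
= 152 / 187 * 800
= 650.3 microstrain

650.3


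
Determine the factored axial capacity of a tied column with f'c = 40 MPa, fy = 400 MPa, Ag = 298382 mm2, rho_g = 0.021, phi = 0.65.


Ast = rho * Ag = 0.021 * 298382 = 6266.022 mm2
phi*Pn = 0.65 * 0.80 * (0.85 * 40 * (298382 - 6266.022) + 400 * 6266.022) / 1000
= 6467.94 kN

6467.94


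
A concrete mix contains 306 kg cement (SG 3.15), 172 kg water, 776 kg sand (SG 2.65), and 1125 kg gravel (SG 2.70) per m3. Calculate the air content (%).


Vol cement = 306 / (3.15 * 1000) = 0.097143 m3
Vol water = 172 / 1000 = 0.172 m3
Vol sand = 776 / (2.65 * 1000) = 0.29283 m3
Vol gravel = 1125 / (2.70 * 1000) = 0.416667 m3
Total solid + water volume = 0.97864 m3
Air = (1 - 0.97864) * 100 = 2.14%

2.14


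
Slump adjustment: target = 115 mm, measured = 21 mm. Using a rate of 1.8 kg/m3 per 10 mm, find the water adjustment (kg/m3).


Difference = 115 - 21 = 94 mm
Water adjustment = 94 * 1.8 / 10 = 16.9 kg/m3

16.9


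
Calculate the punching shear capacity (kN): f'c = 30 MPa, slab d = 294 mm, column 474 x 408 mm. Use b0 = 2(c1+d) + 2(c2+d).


b0 = 2*(474 + 294) + 2*(408 + 294) = 2940 mm
Vc = 0.33 * sqrt(30) * 2940 * 294 / 1000
= 1562.32 kN

1562.32


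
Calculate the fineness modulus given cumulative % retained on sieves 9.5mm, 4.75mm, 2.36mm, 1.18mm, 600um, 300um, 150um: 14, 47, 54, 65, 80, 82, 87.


FM = sum(cumulative % retained) / 100
= 429 / 100
= 4.29

4.29


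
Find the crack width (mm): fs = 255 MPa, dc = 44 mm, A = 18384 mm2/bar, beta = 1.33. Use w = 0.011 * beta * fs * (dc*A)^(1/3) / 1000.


w = 0.011 * beta * fs * (dc * A)^(1/3) / 1000
= 0.011 * 1.33 * 255 * (44 * 18384)^(1/3) / 1000
= 0.348 mm

0.348


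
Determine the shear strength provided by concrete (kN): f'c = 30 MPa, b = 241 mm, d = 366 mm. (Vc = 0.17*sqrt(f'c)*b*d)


Vc = 0.17 * sqrt(30) * 241 * 366 / 1000
= 82.13 kN

82.13


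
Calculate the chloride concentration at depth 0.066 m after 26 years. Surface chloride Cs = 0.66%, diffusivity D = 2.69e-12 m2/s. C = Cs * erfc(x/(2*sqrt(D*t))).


t_seconds = 26 * 365.25 * 24 * 3600 = 820497600.0 s
arg = 0.066 / (2 * sqrt(2.69e-12 * 820497600.0))
= 0.7024
erfc(0.7024) = 0.3205
C = 0.66 * 0.3205 = 0.2115%

0.2115


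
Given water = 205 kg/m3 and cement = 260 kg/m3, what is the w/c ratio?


w/c = water / cement
w/c = 205 / 260 = 0.788

0.788


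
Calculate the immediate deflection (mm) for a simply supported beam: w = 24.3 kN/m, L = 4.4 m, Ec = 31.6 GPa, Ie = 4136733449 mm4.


Convert: L = 4.4 m = 4400 mm, Ec = 31.6 GPa = 31600 MPa
delta = 5 * 24.3 * 4400^4 / (384 * 31600 * 4136733449)
= 0.91 mm

0.91


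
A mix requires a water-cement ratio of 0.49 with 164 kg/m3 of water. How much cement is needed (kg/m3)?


Cement = water / (w/c)
= 164 / 0.49
= 334.7 kg/m3

334.7


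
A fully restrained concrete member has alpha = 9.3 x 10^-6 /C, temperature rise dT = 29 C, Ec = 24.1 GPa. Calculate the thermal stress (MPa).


sigma = alpha * dT * Ec
= 9.3e-6 * 29 * 24.1 * 1000
= 6.5 MPa

6.5


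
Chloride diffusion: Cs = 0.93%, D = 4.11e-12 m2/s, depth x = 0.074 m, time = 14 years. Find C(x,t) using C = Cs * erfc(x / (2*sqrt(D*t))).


t_seconds = 14 * 365.25 * 24 * 3600 = 441806400.0 s
arg = 0.074 / (2 * sqrt(4.11e-12 * 441806400.0))
= 0.8683
erfc(0.8683) = 0.2195
C = 0.93 * 0.2195 = 0.2041%

0.2041


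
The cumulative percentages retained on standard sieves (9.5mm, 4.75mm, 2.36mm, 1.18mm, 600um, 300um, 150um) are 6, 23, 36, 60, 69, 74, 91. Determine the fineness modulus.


FM = sum(cumulative % retained) / 100
= 359 / 100
= 3.59

3.59


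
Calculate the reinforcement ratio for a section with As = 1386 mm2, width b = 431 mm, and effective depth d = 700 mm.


rho = As / (b * d)
= 1386 / (431 * 700)
= 0.0046

0.0046


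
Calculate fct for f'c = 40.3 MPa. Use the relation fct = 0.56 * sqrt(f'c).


fct = 0.56 * sqrt(40.3)
= 0.56 * 6.348
= 3.555 MPa

3.555


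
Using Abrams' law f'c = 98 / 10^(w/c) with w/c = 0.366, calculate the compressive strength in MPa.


f'c = 98 / 10^0.366
= 98 / 2.323
= 42.19 MPa

42.19


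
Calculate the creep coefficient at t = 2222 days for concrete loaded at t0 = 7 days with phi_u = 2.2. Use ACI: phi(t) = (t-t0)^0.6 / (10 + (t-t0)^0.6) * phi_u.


dt = 2222 - 7 = 2215
phi = 2215^0.6 / (10 + 2215^0.6) * 2.2
= 2.003

2.003


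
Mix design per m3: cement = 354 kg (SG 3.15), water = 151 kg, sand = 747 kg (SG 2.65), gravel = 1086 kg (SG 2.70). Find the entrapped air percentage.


Vol cement = 354 / (3.15 * 1000) = 0.112381 m3
Vol water = 151 / 1000 = 0.151 m3
Vol sand = 747 / (2.65 * 1000) = 0.281887 m3
Vol gravel = 1086 / (2.70 * 1000) = 0.402222 m3
Total solid + water volume = 0.94749 m3
Air = (1 - 0.94749) * 100 = 5.25%

5.25


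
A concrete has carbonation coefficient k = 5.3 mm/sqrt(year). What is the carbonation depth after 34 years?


depth = k * sqrt(t)
= 5.3 * sqrt(34)
= 30.9 mm

30.9


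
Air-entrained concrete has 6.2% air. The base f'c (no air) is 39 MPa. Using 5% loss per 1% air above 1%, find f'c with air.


Strength loss = (6.2 - 1) * 5 = 26.0%
f'c = 39 * (1 - 26.0/100)
= 28.86 MPa

28.86


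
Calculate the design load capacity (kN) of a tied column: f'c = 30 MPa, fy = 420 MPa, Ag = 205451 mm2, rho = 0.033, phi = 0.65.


Ast = rho * Ag = 0.033 * 205451 = 6779.883 mm2
phi*Pn = 0.65 * 0.80 * (0.85 * 30 * (205451 - 6779.883) + 420 * 6779.883) / 1000
= 4115.11 kN

4115.11


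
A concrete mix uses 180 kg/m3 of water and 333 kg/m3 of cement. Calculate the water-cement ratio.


w/c = water / cement
w/c = 180 / 333 = 0.541

0.541


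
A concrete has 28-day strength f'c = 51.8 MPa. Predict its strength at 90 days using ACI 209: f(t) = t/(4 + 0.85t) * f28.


f(90) = 90 / (4 + 0.85 * 90) * 51.8
= 90 / 80.5 * 51.8
= 57.91 MPa

57.91


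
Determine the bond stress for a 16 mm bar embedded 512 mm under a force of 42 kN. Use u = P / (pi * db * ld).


u = P / (pi * db * ld)
= 42 * 1000 / (pi * 16 * 512)
= 1.632 MPa

1.632


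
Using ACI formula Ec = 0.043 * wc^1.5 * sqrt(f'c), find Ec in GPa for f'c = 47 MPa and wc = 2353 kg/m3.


Ec = 0.043 * 2353^1.5 * sqrt(47) / 1000
= 33.65 GPa

33.65


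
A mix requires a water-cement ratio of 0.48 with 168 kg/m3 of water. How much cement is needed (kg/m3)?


Cement = water / (w/c)
= 168 / 0.48
= 350.0 kg/m3

350.0


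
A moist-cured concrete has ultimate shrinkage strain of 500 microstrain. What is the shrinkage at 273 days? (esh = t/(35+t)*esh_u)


esh(273) = 273 / (35 + 273) * 500
= 273 / 308 * 500
= 443.2 microstrain

443.2


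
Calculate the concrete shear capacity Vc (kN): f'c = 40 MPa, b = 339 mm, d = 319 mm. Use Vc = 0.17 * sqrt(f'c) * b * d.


Vc = 0.17 * sqrt(40) * 339 * 319 / 1000
= 116.27 kN

116.27


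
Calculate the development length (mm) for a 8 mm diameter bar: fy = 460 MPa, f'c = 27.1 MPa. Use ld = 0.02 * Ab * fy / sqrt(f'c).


Ab = pi * 8^2 / 4 = 50.265 mm2
ld = 0.02 * 50.265 * 460 / sqrt(27.1)
= 88.8 mm

88.8


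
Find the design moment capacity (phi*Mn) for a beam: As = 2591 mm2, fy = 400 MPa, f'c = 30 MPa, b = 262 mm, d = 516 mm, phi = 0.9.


a = As * fy / (0.85 * f'c * b)
= 2591 * 400 / (0.85 * 30 * 262)
= 155.1265 mm
Mn = As * fy * (d - a/2) / 10^6
= 454.3959 kN-m
phi*Mn = 0.9 * 454.3959 = 408.96 kN-m

408.96


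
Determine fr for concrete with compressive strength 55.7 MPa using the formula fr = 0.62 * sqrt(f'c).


fr = 0.62 * sqrt(55.7)
= 4.627 MPa

4.627


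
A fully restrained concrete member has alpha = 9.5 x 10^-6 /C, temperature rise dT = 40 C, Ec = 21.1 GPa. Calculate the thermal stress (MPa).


sigma = alpha * dT * Ec
= 9.5e-6 * 40 * 21.1 * 1000
= 8.018 MPa

8.018


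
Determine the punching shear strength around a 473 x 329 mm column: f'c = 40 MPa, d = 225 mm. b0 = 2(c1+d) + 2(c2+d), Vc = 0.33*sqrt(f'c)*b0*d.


b0 = 2*(473 + 225) + 2*(329 + 225) = 2504 mm
Vc = 0.33 * sqrt(40) * 2504 * 225 / 1000
= 1175.87 kN

1175.87


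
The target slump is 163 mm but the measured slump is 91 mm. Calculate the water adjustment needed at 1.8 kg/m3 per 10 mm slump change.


Difference = 163 - 91 = 72 mm
Water adjustment = 72 * 1.8 / 10 = 13.0 kg/m3

13.0


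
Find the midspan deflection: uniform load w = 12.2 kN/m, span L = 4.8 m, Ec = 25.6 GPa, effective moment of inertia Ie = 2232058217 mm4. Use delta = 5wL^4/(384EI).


Convert: L = 4.8 m = 4800 mm, Ec = 25.6 GPa = 25600 MPa
delta = 5 * 12.2 * 4800^4 / (384 * 25600 * 2232058217)
= 1.48 mm

1.48


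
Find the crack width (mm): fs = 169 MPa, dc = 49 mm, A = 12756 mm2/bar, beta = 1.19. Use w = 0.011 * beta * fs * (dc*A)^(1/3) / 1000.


w = 0.011 * beta * fs * (dc * A)^(1/3) / 1000
= 0.011 * 1.19 * 169 * (49 * 12756)^(1/3) / 1000
= 0.189 mm

0.189


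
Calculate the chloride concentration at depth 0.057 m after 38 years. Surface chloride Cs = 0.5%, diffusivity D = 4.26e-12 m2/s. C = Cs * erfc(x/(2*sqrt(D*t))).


t_seconds = 38 * 365.25 * 24 * 3600 = 1199188800.0 s
arg = 0.057 / (2 * sqrt(4.26e-12 * 1199188800.0))
= 0.3987
erfc(0.3987) = 0.5728
C = 0.5 * 0.5728 = 0.2864%

0.2864


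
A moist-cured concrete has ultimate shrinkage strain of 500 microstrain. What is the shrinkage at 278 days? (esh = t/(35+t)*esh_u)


esh(278) = 278 / (35 + 278) * 500
= 278 / 313 * 500
= 444.1 microstrain

444.1


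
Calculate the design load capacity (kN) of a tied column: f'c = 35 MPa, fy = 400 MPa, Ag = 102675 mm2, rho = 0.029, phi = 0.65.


Ast = rho * Ag = 0.029 * 102675 = 2977.575 mm2
phi*Pn = 0.65 * 0.80 * (0.85 * 35 * (102675 - 2977.575) + 400 * 2977.575) / 1000
= 2161.65 kN

2161.65


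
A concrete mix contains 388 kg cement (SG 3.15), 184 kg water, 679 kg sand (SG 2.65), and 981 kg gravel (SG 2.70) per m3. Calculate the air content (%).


Vol cement = 388 / (3.15 * 1000) = 0.123175 m3
Vol water = 184 / 1000 = 0.184 m3
Vol sand = 679 / (2.65 * 1000) = 0.256226 m3
Vol gravel = 981 / (2.70 * 1000) = 0.363333 m3
Total solid + water volume = 0.926734 m3
Air = (1 - 0.926734) * 100 = 7.33%

7.33


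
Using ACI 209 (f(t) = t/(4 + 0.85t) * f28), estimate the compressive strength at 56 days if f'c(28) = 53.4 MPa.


f(56) = 56 / (4 + 0.85 * 56) * 53.4
= 56 / 51.6 * 53.4
= 57.95 MPa

57.95


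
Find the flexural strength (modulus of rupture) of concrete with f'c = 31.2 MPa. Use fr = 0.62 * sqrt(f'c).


fr = 0.62 * sqrt(31.2)
= 3.463 MPa

3.463


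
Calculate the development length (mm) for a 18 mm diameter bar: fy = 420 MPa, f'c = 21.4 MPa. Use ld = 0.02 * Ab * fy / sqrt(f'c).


Ab = pi * 18^2 / 4 = 254.469 mm2
ld = 0.02 * 254.469 * 420 / sqrt(21.4)
= 462.1 mm

462.1


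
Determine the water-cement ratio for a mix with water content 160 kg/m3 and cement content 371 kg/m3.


w/c = water / cement
w/c = 160 / 371 = 0.431

0.431


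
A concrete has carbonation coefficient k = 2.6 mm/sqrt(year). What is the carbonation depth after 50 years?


depth = k * sqrt(t)
= 2.6 * sqrt(50)
= 18.38 mm

18.38


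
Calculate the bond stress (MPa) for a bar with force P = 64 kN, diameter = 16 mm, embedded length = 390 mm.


u = P / (pi * db * ld)
= 64 * 1000 / (pi * 16 * 390)
= 3.265 MPa

3.265


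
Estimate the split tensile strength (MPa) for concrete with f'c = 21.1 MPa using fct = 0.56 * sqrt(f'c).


fct = 0.56 * sqrt(21.1)
= 0.56 * 4.593
= 2.572 MPa

2.572


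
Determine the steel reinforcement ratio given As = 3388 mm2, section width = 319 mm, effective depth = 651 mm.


rho = As / (b * d)
= 3388 / (319 * 651)
= 0.0163

0.0163


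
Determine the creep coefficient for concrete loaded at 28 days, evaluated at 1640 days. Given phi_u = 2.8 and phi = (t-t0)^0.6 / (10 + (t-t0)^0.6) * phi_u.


dt = 1640 - 28 = 1612
phi = 1612^0.6 / (10 + 1612^0.6) * 2.8
= 2.502

2.502


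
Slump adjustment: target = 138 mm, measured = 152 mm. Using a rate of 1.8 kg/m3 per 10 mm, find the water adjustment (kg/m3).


Difference = 138 - 152 = -14 mm
Water adjustment = -14 * 1.8 / 10 = -2.5 kg/m3

-2.5


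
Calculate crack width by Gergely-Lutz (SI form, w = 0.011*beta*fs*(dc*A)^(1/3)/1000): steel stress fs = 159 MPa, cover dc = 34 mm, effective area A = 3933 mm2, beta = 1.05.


w = 0.011 * beta * fs * (dc * A)^(1/3) / 1000
= 0.011 * 1.05 * 159 * (34 * 3933)^(1/3) / 1000
= 0.094 mm

0.094


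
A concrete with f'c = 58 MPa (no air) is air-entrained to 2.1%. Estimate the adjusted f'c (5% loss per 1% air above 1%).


Strength loss = (2.1 - 1) * 5 = 5.5%
f'c = 58 * (1 - 5.5/100)
= 54.81 MPa

54.81


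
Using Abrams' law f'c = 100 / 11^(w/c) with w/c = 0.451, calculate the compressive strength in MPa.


f'c = 100 / 11^0.451
= 100 / 2.949
= 33.91 MPa

33.91


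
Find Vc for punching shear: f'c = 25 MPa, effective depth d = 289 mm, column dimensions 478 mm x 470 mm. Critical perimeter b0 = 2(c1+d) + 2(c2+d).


b0 = 2*(478 + 289) + 2*(470 + 289) = 3052 mm
Vc = 0.33 * sqrt(25) * 3052 * 289 / 1000
= 1455.35 kN

1455.35


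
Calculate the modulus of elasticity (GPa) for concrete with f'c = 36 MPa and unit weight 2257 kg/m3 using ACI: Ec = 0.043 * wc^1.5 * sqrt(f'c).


Ec = 0.043 * 2257^1.5 * sqrt(36) / 1000
= 27.66 GPa

27.66


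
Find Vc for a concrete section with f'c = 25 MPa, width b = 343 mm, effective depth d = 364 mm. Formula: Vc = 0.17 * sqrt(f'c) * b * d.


Vc = 0.17 * sqrt(25) * 343 * 364 / 1000
= 106.12 kN

106.12


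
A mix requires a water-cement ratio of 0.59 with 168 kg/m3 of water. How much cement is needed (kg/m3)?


Cement = water / (w/c)
= 168 / 0.59
= 284.7 kg/m3

284.7


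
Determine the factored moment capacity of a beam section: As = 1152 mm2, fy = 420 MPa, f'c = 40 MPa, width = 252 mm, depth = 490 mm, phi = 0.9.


a = As * fy / (0.85 * f'c * b)
= 1152 * 420 / (0.85 * 40 * 252)
= 56.4706 mm
Mn = As * fy * (d - a/2) / 10^6
= 223.4202 kN-m
phi*Mn = 0.9 * 223.4202 = 201.08 kN-m

201.08


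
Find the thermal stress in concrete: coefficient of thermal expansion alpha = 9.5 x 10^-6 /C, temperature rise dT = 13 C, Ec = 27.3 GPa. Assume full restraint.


sigma = alpha * dT * Ec
= 9.5e-6 * 13 * 27.3 * 1000
= 3.372 MPa

3.372


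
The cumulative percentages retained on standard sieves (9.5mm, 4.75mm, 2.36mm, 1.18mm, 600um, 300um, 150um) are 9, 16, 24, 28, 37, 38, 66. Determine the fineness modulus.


FM = sum(cumulative % retained) / 100
= 218 / 100
= 2.18

2.18


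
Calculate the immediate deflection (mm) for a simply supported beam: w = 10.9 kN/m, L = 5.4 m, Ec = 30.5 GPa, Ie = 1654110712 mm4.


Convert: L = 5.4 m = 5400 mm, Ec = 30.5 GPa = 30500 MPa
delta = 5 * 10.9 * 5400^4 / (384 * 30500 * 1654110712)
= 2.39 mm

2.39


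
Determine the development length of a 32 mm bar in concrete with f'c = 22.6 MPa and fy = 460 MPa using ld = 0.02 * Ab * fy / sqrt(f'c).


Ab = pi * 32^2 / 4 = 804.248 mm2
ld = 0.02 * 804.248 * 460 / sqrt(22.6)
= 1556.4 mm

1556.4


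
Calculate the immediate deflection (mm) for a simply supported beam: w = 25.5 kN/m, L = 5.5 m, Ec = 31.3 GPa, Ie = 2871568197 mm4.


Convert: L = 5.5 m = 5500 mm, Ec = 31.3 GPa = 31300 MPa
delta = 5 * 25.5 * 5500^4 / (384 * 31300 * 2871568197)
= 3.38 mm

3.38


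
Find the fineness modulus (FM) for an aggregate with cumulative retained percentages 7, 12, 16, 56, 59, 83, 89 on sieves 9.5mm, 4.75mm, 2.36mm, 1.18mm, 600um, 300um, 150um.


FM = sum(cumulative % retained) / 100
= 322 / 100
= 3.22

3.22


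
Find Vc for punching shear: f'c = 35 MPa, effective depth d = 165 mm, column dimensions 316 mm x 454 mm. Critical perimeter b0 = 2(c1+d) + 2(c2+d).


b0 = 2*(316 + 165) + 2*(454 + 165) = 2200 mm
Vc = 0.33 * sqrt(35) * 2200 * 165 / 1000
= 708.69 kN

708.69


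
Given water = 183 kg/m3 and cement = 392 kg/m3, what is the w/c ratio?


w/c = water / cement
w/c = 183 / 392 = 0.467

0.467


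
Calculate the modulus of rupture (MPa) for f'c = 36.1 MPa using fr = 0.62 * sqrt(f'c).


fr = 0.62 * sqrt(36.1)
= 3.725 MPa

3.725


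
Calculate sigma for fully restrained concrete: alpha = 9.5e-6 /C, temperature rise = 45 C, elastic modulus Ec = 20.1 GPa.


sigma = alpha * dT * Ec
= 9.5e-6 * 45 * 20.1 * 1000
= 8.593 MPa

8.593


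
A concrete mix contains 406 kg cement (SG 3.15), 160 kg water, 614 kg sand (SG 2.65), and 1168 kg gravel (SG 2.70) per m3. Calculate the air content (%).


Vol cement = 406 / (3.15 * 1000) = 0.128889 m3
Vol water = 160 / 1000 = 0.16 m3
Vol sand = 614 / (2.65 * 1000) = 0.231698 m3
Vol gravel = 1168 / (2.70 * 1000) = 0.432593 m3
Total solid + water volume = 0.95318 m3
Air = (1 - 0.95318) * 100 = 4.68%

4.68


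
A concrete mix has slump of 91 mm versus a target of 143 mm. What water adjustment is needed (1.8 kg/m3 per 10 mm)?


Difference = 143 - 91 = 52 mm
Water adjustment = 52 * 1.8 / 10 = 9.4 kg/m3

9.4


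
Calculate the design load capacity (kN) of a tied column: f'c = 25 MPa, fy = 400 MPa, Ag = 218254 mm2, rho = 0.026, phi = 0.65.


Ast = rho * Ag = 0.026 * 218254 = 5674.604 mm2
phi*Pn = 0.65 * 0.80 * (0.85 * 25 * (218254 - 5674.604) + 400 * 5674.604) / 1000
= 3529.32 kN

3529.32


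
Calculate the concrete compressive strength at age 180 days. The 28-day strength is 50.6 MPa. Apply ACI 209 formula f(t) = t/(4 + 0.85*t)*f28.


f(180) = 180 / (4 + 0.85 * 180) * 50.6
= 180 / 157.0 * 50.6
= 58.01 MPa

58.01


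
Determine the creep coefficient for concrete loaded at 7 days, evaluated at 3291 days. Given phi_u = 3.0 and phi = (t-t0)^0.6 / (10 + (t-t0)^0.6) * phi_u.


dt = 3291 - 7 = 3284
phi = 3284^0.6 / (10 + 3284^0.6) * 3.0
= 2.784

2.784


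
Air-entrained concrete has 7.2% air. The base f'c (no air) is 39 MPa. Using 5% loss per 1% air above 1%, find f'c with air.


Strength loss = (7.2 - 1) * 5 = 31.0%
f'c = 39 * (1 - 31.0/100)
= 26.91 MPa

26.91


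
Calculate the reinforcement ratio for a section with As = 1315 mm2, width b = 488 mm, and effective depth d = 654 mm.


rho = As / (b * d)
= 1315 / (488 * 654)
= 0.0041

0.0041


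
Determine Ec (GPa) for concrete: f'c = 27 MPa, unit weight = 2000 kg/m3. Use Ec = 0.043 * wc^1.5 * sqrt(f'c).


Ec = 0.043 * 2000^1.5 * sqrt(27) / 1000
= 19.98 GPa

19.98


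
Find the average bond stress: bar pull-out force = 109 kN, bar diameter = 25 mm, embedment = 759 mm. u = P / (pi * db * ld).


u = P / (pi * db * ld)
= 109 * 1000 / (pi * 25 * 759)
= 1.828 MPa

1.828


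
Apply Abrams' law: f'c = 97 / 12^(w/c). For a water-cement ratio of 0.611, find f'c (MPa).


f'c = 97 / 12^0.611
= 97 / 4.564
= 21.25 MPa

21.25


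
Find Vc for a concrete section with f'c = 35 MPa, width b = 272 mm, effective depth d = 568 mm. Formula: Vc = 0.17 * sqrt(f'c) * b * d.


Vc = 0.17 * sqrt(35) * 272 * 568 / 1000
= 155.38 kN

155.38


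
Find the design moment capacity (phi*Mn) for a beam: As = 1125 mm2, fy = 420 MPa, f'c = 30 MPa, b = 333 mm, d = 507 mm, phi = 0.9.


a = As * fy / (0.85 * f'c * b)
= 1125 * 420 / (0.85 * 30 * 333)
= 55.6439 mm
Mn = As * fy * (d - a/2) / 10^6
= 226.4116 kN-m
phi*Mn = 0.9 * 226.4116 = 203.77 kN-m

203.77


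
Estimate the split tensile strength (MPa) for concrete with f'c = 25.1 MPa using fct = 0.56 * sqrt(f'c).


fct = 0.56 * sqrt(25.1)
= 0.56 * 5.01
= 2.806 MPa

2.806


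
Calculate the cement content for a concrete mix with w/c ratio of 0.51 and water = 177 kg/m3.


Cement = water / (w/c)
= 177 / 0.51
= 347.1 kg/m3

347.1


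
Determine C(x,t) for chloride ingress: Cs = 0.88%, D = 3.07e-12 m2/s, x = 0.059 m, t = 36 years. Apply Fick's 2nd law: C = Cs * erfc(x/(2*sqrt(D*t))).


t_seconds = 36 * 365.25 * 24 * 3600 = 1136073600.0 s
arg = 0.059 / (2 * sqrt(3.07e-12 * 1136073600.0))
= 0.4995
erfc(0.4995) = 0.4799
C = 0.88 * 0.4799 = 0.4223%

0.4223


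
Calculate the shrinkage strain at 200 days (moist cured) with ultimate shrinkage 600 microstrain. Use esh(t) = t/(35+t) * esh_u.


esh(200) = 200 / (35 + 200) * 600
= 200 / 235 * 600
= 510.6 microstrain

510.6


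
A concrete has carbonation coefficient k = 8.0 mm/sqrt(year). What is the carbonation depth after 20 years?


depth = k * sqrt(t)
= 8.0 * sqrt(20)
= 35.78 mm

35.78


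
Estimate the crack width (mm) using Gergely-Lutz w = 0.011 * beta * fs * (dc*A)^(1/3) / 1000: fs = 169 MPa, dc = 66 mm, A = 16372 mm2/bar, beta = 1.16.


w = 0.011 * beta * fs * (dc * A)^(1/3) / 1000
= 0.011 * 1.16 * 169 * (66 * 16372)^(1/3) / 1000
= 0.221 mm

0.221


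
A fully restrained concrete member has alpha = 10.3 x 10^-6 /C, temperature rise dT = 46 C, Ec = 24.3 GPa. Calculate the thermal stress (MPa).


sigma = alpha * dT * Ec
= 10.3e-6 * 46 * 24.3 * 1000
= 11.513 MPa

11.513


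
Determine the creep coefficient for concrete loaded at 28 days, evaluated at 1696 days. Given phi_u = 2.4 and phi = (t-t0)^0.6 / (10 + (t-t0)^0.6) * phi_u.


dt = 1696 - 28 = 1668
phi = 1668^0.6 / (10 + 1668^0.6) * 2.4
= 2.149

2.149


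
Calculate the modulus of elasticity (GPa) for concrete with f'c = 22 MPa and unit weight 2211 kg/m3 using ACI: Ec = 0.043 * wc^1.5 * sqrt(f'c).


Ec = 0.043 * 2211^1.5 * sqrt(22) / 1000
= 20.97 GPa

20.97


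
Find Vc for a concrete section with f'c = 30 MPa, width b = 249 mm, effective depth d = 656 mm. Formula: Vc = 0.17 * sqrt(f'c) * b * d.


Vc = 0.17 * sqrt(30) * 249 * 656 / 1000
= 152.09 kN

152.09


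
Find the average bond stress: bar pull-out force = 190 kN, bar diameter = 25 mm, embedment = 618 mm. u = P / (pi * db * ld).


u = P / (pi * db * ld)
= 190 * 1000 / (pi * 25 * 618)
= 3.914 MPa

3.914


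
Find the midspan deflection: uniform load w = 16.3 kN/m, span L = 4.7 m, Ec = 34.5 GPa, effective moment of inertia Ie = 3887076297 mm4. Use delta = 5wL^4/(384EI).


Convert: L = 4.7 m = 4700 mm, Ec = 34.5 GPa = 34500 MPa
delta = 5 * 16.3 * 4700^4 / (384 * 34500 * 3887076297)
= 0.77 mm

0.77


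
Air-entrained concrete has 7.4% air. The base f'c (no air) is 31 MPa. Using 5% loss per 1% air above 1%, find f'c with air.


Strength loss = (7.4 - 1) * 5 = 32.0%
f'c = 31 * (1 - 32.0/100)
= 21.08 MPa

21.08


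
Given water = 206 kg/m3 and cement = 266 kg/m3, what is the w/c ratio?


w/c = water / cement
w/c = 206 / 266 = 0.774

0.774


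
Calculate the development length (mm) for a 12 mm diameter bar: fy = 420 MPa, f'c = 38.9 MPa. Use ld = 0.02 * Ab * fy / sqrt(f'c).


Ab = pi * 12^2 / 4 = 113.097 mm2
ld = 0.02 * 113.097 * 420 / sqrt(38.9)
= 152.3 mm

152.3


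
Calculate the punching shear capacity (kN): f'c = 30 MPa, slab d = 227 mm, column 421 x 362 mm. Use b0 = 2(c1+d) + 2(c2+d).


b0 = 2*(421 + 227) + 2*(362 + 227) = 2474 mm
Vc = 0.33 * sqrt(30) * 2474 * 227 / 1000
= 1015.08 kN

1015.08


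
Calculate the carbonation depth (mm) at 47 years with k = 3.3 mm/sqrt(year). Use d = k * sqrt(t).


depth = k * sqrt(t)
= 3.3 * sqrt(47)
= 22.62 mm

22.62


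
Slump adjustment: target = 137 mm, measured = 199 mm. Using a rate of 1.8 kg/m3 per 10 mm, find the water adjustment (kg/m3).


Difference = 137 - 199 = -62 mm
Water adjustment = -62 * 1.8 / 10 = -11.2 kg/m3

-11.2


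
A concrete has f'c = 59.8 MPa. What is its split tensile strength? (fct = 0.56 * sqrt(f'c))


fct = 0.56 * sqrt(59.8)
= 0.56 * 7.733
= 4.331 MPa

4.331


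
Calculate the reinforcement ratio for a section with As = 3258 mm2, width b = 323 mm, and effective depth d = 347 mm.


rho = As / (b * d)
= 3258 / (323 * 347)
= 0.0291

0.0291


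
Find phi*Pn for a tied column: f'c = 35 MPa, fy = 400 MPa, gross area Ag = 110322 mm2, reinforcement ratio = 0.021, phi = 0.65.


Ast = rho * Ag = 0.021 * 110322 = 2316.762 mm2
phi*Pn = 0.65 * 0.80 * (0.85 * 35 * (110322 - 2316.762) + 400 * 2316.762) / 1000
= 2152.73 kN

2152.73


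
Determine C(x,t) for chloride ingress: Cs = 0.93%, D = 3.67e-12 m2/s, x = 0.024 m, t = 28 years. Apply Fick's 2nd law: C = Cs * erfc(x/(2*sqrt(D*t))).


t_seconds = 28 * 365.25 * 24 * 3600 = 883612800.0 s
arg = 0.024 / (2 * sqrt(3.67e-12 * 883612800.0))
= 0.2107
erfc(0.2107) = 0.7657
C = 0.93 * 0.7657 = 0.7121%

0.7121


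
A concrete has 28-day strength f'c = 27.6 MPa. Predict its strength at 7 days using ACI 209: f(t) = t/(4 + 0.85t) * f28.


f(7) = 7 / (4 + 0.85 * 7) * 27.6
= 7 / 9.95 * 27.6
= 19.42 MPa

19.42


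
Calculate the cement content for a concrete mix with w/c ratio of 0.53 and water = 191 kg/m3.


Cement = water / (w/c)
= 191 / 0.53
= 360.4 kg/m3

360.4


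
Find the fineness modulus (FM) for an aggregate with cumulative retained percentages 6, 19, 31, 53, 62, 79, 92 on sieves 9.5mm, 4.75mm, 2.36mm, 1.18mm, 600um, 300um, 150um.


FM = sum(cumulative % retained) / 100
= 342 / 100
= 3.42

3.42


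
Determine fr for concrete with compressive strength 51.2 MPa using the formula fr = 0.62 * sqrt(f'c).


fr = 0.62 * sqrt(51.2)
= 4.436 MPa

4.436


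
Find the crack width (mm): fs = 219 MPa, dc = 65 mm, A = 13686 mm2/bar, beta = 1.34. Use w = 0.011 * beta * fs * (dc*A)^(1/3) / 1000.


w = 0.011 * beta * fs * (dc * A)^(1/3) / 1000
= 0.011 * 1.34 * 219 * (65 * 13686)^(1/3) / 1000
= 0.31 mm

0.31


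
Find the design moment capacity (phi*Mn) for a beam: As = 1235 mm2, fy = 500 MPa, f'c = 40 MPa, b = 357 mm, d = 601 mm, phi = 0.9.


a = As * fy / (0.85 * f'c * b)
= 1235 * 500 / (0.85 * 40 * 357)
= 50.8733 mm
Mn = As * fy * (d - a/2) / 10^6
= 355.4104 kN-m
phi*Mn = 0.9 * 355.4104 = 319.87 kN-m

319.87


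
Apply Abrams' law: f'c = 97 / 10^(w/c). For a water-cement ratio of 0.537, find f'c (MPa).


f'c = 97 / 10^0.537
= 97 / 3.443
= 28.17 MPa

28.17


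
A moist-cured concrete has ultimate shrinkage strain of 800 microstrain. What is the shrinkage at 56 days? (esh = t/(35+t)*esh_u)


esh(56) = 56 / (35 + 56) * 800
= 56 / 91 * 800
= 492.3 microstrain

492.3
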